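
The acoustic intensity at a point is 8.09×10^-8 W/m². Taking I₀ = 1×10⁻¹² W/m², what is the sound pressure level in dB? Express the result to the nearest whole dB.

I/I₀ = 8.09×10^-8/10⁻¹² = 8.09×10^4, and L = 10·log₁₀(I/I₀).
L = 10·(0.9079 + 4) = 49.08 dB.

49 dB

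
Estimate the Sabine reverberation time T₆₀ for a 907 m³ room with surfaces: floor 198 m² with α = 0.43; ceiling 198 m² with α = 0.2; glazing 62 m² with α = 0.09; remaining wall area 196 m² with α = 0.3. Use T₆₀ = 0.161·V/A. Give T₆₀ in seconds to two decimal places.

0.77 s

A = Σ Sᵢαᵢ = 198·0.43 + 198·0.2 + 62·0.09 + 196·0.3 = 189.12 m².
T₆₀ = 0.161·V/A = 0.161·907/189.12 = 0.772 s.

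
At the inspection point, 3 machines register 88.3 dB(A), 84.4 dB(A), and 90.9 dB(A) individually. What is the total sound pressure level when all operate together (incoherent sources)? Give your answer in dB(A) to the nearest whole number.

93 dB(A)

Incoherent sources combine by intensity addition: L_total = 10·log₁₀(Σ 10^(L_i/10)).
Σ 10^(L/10) = 10^(88.3/10) + 10^(84.4/10) + 10^(90.9/10) = 2.182e+09.
L_total = 10·log₁₀(2.182e+09) = 93.39 dB(A).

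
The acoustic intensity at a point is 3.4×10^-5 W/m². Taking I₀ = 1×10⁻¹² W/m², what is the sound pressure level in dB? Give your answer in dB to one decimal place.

L = 10·log₁₀(I/I₀) = 10·log₁₀(3.4×10^-5/10⁻¹²) = 10·log₁₀(3.4×10^7).
L = 10·(0.5315 + 7) = 75.31 dB.

75.3 dB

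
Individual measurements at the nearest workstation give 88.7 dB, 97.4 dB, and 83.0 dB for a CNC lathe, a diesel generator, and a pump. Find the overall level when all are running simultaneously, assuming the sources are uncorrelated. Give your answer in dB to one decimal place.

Incoherent sources combine by intensity addition: L_total = 10·log₁₀(Σ 10^(L_i/10)).
Σ 10^(L/10) = 10^(88.7/10) + 10^(97.4/10) + 10^(83.0/10) = 6.436e+09.
L_total = 10·log₁₀(6.436e+09) = 98.09 dB.

98.1 dB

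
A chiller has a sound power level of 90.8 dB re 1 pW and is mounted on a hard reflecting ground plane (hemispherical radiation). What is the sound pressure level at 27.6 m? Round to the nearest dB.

L_p = L_w − 10·log₁₀(2π·r²) with r = 27.6 m.
2π·r² = 4786 m², 10·log₁₀ of that is 36.800 dB.
L_p = 90.8 − 36.800 = 54.00 dB.

54 dB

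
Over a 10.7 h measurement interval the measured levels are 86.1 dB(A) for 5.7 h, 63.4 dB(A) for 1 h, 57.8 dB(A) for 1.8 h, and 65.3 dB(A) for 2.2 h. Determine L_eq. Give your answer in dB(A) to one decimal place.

83.4 dB(A)

The energy average is taken in the linear domain: L_eq = 10·log₁₀[(Σ tᵢ·10^(Lᵢ/10))/T], T = 10.7 h.
Σ tᵢ·10^(Lᵢ/10) = 5.7·10^(86.1/10) + 1·10^(63.4/10) + 1.8·10^(57.8/10) + 2.2·10^(65.3/10) = 2.333e+09.
L_eq = 10·log₁₀(2.333e+09/10.7) = 83.38 dB(A).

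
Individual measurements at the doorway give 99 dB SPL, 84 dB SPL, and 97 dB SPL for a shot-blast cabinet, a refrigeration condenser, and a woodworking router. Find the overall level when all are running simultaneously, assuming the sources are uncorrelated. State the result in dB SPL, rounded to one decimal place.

101.2 dB SPL

For uncorrelated sources the intensities add, so convert each level to linear form, sum, and take 10·log₁₀ of the total.
Σ 10^(L/10) = 10^(99/10) + 10^(84/10) + 10^(97/10) = 1.321e+10.
L_total = 10·log₁₀(1.321e+10) = 101.21 dB SPL.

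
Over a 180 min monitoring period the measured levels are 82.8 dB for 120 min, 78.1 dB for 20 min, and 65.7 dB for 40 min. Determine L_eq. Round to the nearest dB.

81 dB

L_eq = 10·log₁₀[(1/T)·Σ tᵢ·10^(Lᵢ/10)] with T = 180 min.
Σ tᵢ·10^(Lᵢ/10) = 120·10^(82.8/10) + 20·10^(78.1/10) + 40·10^(65.7/10) = 2.431e+10.
L_eq = 10·log₁₀(2.431e+10/180) = 81.30 dB.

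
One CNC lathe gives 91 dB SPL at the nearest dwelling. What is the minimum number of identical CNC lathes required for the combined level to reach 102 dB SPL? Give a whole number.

N identical sources give L₁ + 10·log₁₀ N, so require 10·log₁₀ N ≥ 102 − 91 = 11.0 dB.
N ≥ 10^(11.0/10) = 12.589, so N = 13.

13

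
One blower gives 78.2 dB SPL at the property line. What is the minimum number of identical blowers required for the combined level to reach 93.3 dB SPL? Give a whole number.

33

The shortfall is 93.3 − 78.2 = 15.1 dB, and N units add 10·log₁₀ N, so need 10·log₁₀ N ≥ 15.1.
N ≥ 10^(15.1/10) = 32.359, so N = 33.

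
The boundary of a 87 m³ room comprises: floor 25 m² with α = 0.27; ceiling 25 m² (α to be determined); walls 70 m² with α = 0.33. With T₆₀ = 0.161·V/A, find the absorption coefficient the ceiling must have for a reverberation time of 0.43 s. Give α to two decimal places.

Required total absorption A = 0.161·87/0.43 = 32.57 m².
Absorption from the other surfaces = 25·0.27 + 70·0.33 = 29.85 m², so the ceiling must supply 2.72 m² over 25 m².
α = 2.72/25 = 0.109.

0.11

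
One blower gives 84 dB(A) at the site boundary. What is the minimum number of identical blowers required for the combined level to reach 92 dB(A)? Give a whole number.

N identical sources give L₁ + 10·log₁₀ N, so require 10·log₁₀ N ≥ 92 − 84 = 8.0 dB.
N ≥ 10^(8.0/10) = 6.310, so N = 7.

7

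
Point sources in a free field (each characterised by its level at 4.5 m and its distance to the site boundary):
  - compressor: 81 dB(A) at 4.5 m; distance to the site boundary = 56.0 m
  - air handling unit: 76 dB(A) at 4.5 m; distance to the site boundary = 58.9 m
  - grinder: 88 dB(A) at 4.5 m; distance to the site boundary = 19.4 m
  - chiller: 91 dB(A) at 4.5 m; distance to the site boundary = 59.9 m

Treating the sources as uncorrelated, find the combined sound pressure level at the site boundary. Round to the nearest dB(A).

First find each source's level at the receiver (point-source: −20·log₁₀(r/r_ref)), then combine on an intensity basis.
compressor: 81 − 20·log₁₀(56.0/4.5) = 81 − 21.90 = 59.10 dB(A).
air handling unit: 76 − 20·log₁₀(58.9/4.5) = 76 − 22.34 = 53.66 dB(A).
grinder: 88 − 20·log₁₀(19.4/4.5) = 88 − 12.69 = 75.31 dB(A).
chiller: 91 − 20·log₁₀(59.9/4.5) = 91 − 22.48 = 68.52 dB(A).
Σ 10^(L/10) = 4.210e+07 → L_total = 10·log₁₀(4.210e+07) = 76.24 dB(A).

76 dB(A)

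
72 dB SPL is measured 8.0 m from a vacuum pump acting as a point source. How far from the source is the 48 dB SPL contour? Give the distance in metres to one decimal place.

Point-source spreading drops the level by 20·log₁₀(r₂/r₁); inverting, r₂/r₁ = 10^(ΔL/20).
r₂ = 8.0·10^((72−48)/20) = 8.0·10^(24.0/20) = 126.79 m.

126.8 m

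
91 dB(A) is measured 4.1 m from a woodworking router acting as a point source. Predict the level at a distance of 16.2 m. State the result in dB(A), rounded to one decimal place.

Point-source attenuation: ΔL = 20·log₁₀(r₂/r₁) = 20·log₁₀(16.2/4.1) = 11.935 dB.
L₂ = 91 − 20·log₁₀(16.2/4.1) = 91 − 11.935 = 79.07 dB(A).

79.1 dB(A)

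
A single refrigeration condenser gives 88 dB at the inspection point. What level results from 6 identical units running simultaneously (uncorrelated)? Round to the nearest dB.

With 6 equal, uncorrelated contributions the intensity is 6× that of one unit, giving a rise of 10·log₁₀ 6.
L_total = 88 + 10·log₁₀(6) = 88 + 7.782 = 95.78 dB.

96 dB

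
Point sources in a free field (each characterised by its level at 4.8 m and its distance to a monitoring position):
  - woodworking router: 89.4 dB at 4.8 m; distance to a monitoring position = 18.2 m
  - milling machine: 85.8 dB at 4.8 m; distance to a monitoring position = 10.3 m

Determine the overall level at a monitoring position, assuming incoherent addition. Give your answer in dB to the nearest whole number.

Apply inverse-square spreading to bring every level to the receiver, then sum 10^(L/10).
woodworking router: 89.4 − 20·log₁₀(18.2/4.8) = 89.4 − 11.58 = 77.82 dB.
milling machine: 85.8 − 20·log₁₀(10.3/4.8) = 85.8 − 6.63 = 79.17 dB.
Σ 10^(L/10) = 1.431e+08 → L_total = 10·log₁₀(1.431e+08) = 81.56 dB.

82 dB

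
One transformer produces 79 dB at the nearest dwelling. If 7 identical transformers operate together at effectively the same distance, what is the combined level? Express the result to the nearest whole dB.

87 dB

L_total = L₁ + 10·log₁₀ N for N identical incoherent sources.
L_total = 79 + 10·log₁₀(7) = 79 + 8.451 = 87.45 dB.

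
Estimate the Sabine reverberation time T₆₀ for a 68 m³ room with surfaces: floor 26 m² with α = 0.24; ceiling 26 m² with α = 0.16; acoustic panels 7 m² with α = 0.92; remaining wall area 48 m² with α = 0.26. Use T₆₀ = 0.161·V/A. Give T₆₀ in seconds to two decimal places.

Summing Sᵢαᵢ: 26·0.24 + 26·0.16 + 7·0.92 + 48·0.26 = 29.32 m².
T₆₀ = 0.161·V/A = 0.161·68/29.32 = 0.373 s.

0.37 s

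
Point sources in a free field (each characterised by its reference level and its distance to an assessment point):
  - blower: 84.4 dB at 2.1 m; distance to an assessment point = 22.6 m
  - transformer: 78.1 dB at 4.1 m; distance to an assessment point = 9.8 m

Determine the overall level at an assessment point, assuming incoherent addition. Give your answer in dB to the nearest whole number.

First find each source's level at the receiver (point-source: −20·log₁₀(r/r_ref)), then combine on an intensity basis.
blower: 84.4 − 20·log₁₀(22.6/2.1) = 84.4 − 20.64 = 63.76 dB.
transformer: 78.1 − 20·log₁₀(9.8/4.1) = 78.1 − 7.57 = 70.53 dB.
Σ 10^(L/10) = 1.368e+07 → L_total = 10·log₁₀(1.368e+07) = 71.36 dB.

71 dB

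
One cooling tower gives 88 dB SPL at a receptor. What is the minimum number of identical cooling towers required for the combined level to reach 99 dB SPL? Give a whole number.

13

The shortfall is 99 − 88 = 11.0 dB, and N units add 10·log₁₀ N, so need 10·log₁₀ N ≥ 11.0.
N ≥ 10^(11.0/10) = 12.589, so N = 13.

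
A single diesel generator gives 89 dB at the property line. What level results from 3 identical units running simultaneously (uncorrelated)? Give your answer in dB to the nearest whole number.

94 dB

N identical incoherent sources raise the level by 10·log₁₀ N.
L_total = 89 + 10·log₁₀(3) = 89 + 4.771 = 93.77 dB.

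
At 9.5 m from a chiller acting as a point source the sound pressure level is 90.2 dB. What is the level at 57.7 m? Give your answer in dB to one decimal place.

74.5 dB

For a point source, L₂ = L₁ − 20·log₁₀(r₂/r₁).
L₂ = 90.2 − 20·log₁₀(57.7/9.5) = 90.2 − 15.669 = 74.53 dB.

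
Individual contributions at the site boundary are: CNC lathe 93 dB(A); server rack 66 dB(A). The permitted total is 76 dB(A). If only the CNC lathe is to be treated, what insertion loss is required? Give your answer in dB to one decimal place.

17.5 dB

The untreated sources together contribute 10^(66/10) = 3.981e+06, i.e. 66.00 dB(A).
The limit corresponds to 10^(76/10) = 3.981e+07; subtracting the fixed part leaves 3.583e+07 for the CNC lathe, i.e. 75.54 dB(A).
Required insertion loss = 93 − 75.54 = 17.46 dB.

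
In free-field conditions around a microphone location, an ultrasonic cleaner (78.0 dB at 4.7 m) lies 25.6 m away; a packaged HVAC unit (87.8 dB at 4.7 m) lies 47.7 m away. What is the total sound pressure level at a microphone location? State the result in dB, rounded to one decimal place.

Apply inverse-square spreading to bring every level to the receiver, then sum 10^(L/10).
ultrasonic cleaner: 78.0 − 20·log₁₀(25.6/4.7) = 78.0 − 14.72 = 63.28 dB.
packaged HVAC unit: 87.8 − 20·log₁₀(47.7/4.7) = 87.8 − 20.13 = 67.67 dB.
Σ 10^(L/10) = 7.977e+06 → L_total = 10·log₁₀(7.977e+06) = 69.02 dB.

69.0 dB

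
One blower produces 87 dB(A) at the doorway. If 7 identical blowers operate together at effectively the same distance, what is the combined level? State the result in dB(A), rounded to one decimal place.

95.5 dB(A)

N identical incoherent sources raise the level by 10·log₁₀ N.
L_total = 87 + 10·log₁₀(7) = 87 + 8.451 = 95.45 dB(A).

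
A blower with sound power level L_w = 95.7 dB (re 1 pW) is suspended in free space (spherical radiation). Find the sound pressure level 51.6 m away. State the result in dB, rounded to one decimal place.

50.5 dB

The power spreads over a sphere of area 4π·r², so L_p = L_w − 10·log₁₀(4π·r²).
4π·r² = 3.346e+04 m², 10·log₁₀ of that is 45.245 dB.
L_p = 95.7 − 45.245 = 50.45 dB.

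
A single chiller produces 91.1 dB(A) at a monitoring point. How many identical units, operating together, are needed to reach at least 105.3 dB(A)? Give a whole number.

27

N identical sources give L₁ + 10·log₁₀ N, so require 10·log₁₀ N ≥ 105.3 − 91.1 = 14.2 dB.
N ≥ 10^(14.2/10) = 26.303, so N = 27.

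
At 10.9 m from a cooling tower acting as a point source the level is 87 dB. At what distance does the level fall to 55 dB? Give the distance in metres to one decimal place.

The 32.0 dB drop corresponds to a distance ratio of 10^(32.0/20) for a point source.
r₂ = 10.9·10^((87−55)/20) = 10.9·10^(32.0/20) = 433.94 m.

433.9 m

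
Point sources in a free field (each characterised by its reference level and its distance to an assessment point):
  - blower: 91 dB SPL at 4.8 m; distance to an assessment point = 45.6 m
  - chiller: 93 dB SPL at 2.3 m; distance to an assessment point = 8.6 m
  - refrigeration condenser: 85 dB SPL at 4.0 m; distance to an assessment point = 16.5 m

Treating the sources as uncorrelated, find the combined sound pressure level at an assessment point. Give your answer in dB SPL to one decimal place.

82.4 dB SPL

Apply inverse-square spreading to bring every level to the receiver, then sum 10^(L/10).
blower: 91 − 20·log₁₀(45.6/4.8) = 91 − 19.55 = 71.45 dB SPL.
chiller: 93 − 20·log₁₀(8.6/2.3) = 93 − 11.46 = 81.54 dB SPL.
refrigeration condenser: 85 − 20·log₁₀(16.5/4.0) = 85 − 12.31 = 72.69 dB SPL.
Σ 10^(L/10) = 1.752e+08 → L_total = 10·log₁₀(1.752e+08) = 82.44 dB SPL.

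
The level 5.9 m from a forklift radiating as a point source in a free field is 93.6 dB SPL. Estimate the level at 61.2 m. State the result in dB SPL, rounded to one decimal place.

Spherical spreading from a point source gives a 20·log₁₀(r₂/r₁) drop.
L₂ = 93.6 − 20·log₁₀(61.2/5.9) = 93.6 − 20.318 = 73.28 dB SPL.

73.3 dB SPL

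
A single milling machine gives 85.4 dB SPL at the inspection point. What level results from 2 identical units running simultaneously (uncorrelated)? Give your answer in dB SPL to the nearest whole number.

88 dB SPL

With 2 equal, uncorrelated contributions the intensity is 2× that of one unit, giving a rise of 10·log₁₀ 2.
L_total = 85.4 + 10·log₁₀(2) = 85.4 + 3.010 = 88.41 dB SPL.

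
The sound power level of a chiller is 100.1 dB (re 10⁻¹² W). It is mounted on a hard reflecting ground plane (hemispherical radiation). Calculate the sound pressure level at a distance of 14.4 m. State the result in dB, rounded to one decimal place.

The power spreads over a hemisphere of area 2π·r², so L_p = L_w − 10·log₁₀(2π·r²).
2π·r² = 1303 m², 10·log₁₀ of that is 31.149 dB.
L_p = 100.1 − 31.149 = 68.95 dB.

69.0 dB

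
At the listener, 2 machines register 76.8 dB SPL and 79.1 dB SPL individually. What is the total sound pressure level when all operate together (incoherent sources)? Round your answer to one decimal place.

For uncorrelated sources the intensities add, so convert each level to linear form, sum, and take 10·log₁₀ of the total.
Σ 10^(L/10) = 10^(76.8/10) + 10^(79.1/10) = 1.291e+08.
L_total = 10·log₁₀(1.291e+08) = 81.11 dB SPL.

81.1 dB SPL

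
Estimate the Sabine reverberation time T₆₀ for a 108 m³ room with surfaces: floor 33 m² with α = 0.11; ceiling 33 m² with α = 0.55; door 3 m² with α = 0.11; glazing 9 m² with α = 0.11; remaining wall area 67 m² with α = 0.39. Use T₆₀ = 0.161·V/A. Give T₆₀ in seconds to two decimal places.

0.35 s

Summing Sᵢαᵢ: 33·0.11 + 33·0.55 + 3·0.11 + 9·0.11 + 67·0.39 = 49.23 m².
T₆₀ = 0.161 × 108 / 49.23 = 0.353 s.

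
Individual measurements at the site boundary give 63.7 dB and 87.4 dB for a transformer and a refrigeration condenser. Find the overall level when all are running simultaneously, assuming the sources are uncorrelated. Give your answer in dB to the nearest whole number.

Incoherent sources combine by intensity addition: L_total = 10·log₁₀(Σ 10^(L_i/10)).
Σ 10^(L/10) = 10^(63.7/10) + 10^(87.4/10) = 5.519e+08.
L_total = 10·log₁₀(5.519e+08) = 87.42 dB.

87 dB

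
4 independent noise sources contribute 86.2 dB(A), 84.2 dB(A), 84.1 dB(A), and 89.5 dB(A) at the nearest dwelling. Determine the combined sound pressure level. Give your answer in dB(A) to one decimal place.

92.6 dB(A)

For uncorrelated sources the intensities add, so convert each level to linear form, sum, and take 10·log₁₀ of the total.
Σ 10^(L/10) = 10^(86.2/10) + 10^(84.2/10) + 10^(84.1/10) + 10^(89.5/10) = 1.828e+09.
L_total = 10·log₁₀(1.828e+09) = 92.62 dB(A).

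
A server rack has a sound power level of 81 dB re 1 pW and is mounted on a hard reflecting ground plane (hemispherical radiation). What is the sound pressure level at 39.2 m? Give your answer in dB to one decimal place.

Free-field hemispherical radiation: L_p = L_w − 10·log₁₀(2π·r²), r = 39.2 m.
2π·r² = 9655 m², 10·log₁₀ of that is 39.848 dB.
L_p = 81 − 39.848 = 41.15 dB.

41.2 dB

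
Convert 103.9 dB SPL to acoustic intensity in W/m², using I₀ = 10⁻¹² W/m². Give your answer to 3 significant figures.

I/I₀ = 10^(103.9/10) = 2.455e+10, so I = 2.455e+10 × 10⁻¹² W/m².

0.0245 W/m²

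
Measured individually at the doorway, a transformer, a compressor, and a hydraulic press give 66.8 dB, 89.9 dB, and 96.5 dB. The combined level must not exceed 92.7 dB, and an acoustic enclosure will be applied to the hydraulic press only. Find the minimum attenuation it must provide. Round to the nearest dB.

7 dB

Everything except the hydraulic press sums to 10^(66.8/10) + 10^(89.9/10) = 9.820e+08 in linear terms, 89.92 dB.
The limit corresponds to 10^(92.7/10) = 1.862e+09; subtracting the fixed part leaves 8.801e+08 for the hydraulic press, i.e. 89.45 dB.
So the hydraulic press must be reduced from 96.5 to 89.45 dB: IL = 7.05 dB.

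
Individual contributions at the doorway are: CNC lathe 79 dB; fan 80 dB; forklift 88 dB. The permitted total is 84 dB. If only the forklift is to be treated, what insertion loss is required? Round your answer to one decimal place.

9.4 dB

The untreated sources together contribute 10^(79/10) + 10^(80/10) = 1.794e+08, i.e. 82.54 dB.
To meet 84 dB overall, the treated forklift may contribute at most 10^(84/10) − 1.794e+08 = 7.176e+07, i.e. 78.56 dB.
So the forklift must be reduced from 88 to 78.56 dB: IL = 9.44 dB.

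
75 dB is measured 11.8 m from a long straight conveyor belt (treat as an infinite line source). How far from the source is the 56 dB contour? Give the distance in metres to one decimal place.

For a line source L₁ − L₂ = 10·log₁₀(r₂/r₁), so r₂ = r₁·10^((L₁−L₂)/10).
r₂ = 11.8·10^((75−56)/10) = 11.8·10^(19.0/10) = 937.31 m.

937.3 m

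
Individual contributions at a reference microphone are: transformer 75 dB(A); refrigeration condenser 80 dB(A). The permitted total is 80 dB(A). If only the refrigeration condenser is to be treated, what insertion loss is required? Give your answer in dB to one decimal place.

1.7 dB

The untreated sources together contribute 10^(75/10) = 3.162e+07, i.e. 75.00 dB(A).
The limit corresponds to 10^(80/10) = 1.000e+08; subtracting the fixed part leaves 6.838e+07 for the refrigeration condenser, i.e. 78.35 dB(A).
Required insertion loss = 80 − 78.35 = 1.65 dB.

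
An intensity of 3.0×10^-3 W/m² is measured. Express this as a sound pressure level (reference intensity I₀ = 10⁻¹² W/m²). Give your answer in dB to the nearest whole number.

I/I₀ = 3.0×10^-3/10⁻¹² = 3.0×10^9, and L = 10·log₁₀(I/I₀).
L = 10·(0.4771 + 9) = 94.77 dB.

95 dB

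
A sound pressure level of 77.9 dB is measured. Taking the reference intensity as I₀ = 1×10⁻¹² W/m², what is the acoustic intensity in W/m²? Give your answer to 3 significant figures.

6.17e-05 W/m²

I/I₀ = 10^(77.9/10) = 6.166e+07, so I = 6.166e+07 × 10⁻¹² W/m².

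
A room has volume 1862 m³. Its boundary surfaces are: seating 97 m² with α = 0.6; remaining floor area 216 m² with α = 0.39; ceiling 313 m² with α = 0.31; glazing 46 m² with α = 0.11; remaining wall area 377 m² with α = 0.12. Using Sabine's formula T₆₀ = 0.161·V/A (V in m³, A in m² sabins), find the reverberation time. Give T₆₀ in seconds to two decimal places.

1.03 s

Summing Sᵢαᵢ: 97·0.6 + 216·0.39 + 313·0.31 + 46·0.11 + 377·0.12 = 289.77 m².
T₆₀ = 0.161 × 1862 / 289.77 = 1.035 s.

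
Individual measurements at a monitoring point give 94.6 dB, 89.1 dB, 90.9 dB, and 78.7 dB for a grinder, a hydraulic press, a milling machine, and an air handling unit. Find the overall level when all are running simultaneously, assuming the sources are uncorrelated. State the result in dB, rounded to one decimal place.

For uncorrelated sources the intensities add, so convert each level to linear form, sum, and take 10·log₁₀ of the total.
Σ 10^(L/10) = 10^(94.6/10) + 10^(89.1/10) + 10^(90.9/10) + 10^(78.7/10) = 5.001e+09.
L_total = 10·log₁₀(5.001e+09) = 96.99 dB.

97.0 dB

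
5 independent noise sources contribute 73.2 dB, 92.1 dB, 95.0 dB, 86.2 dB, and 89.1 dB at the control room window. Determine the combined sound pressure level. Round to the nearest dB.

98 dB

Incoherent sources combine by intensity addition: L_total = 10·log₁₀(Σ 10^(L_i/10)).
Σ 10^(L/10) = 10^(73.2/10) + 10^(92.1/10) + 10^(95.0/10) + 10^(86.2/10) + 10^(89.1/10) = 6.035e+09.
L_total = 10·log₁₀(6.035e+09) = 97.81 dB.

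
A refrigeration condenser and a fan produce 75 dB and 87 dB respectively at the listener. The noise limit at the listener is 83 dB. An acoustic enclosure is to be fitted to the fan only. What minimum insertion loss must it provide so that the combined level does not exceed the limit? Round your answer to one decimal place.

4.7 dB

Fixed contribution from the other source: Σ 10^(L/10) = 10^(75/10) = 3.162e+07 (75.00 dB).
The limit corresponds to 10^(83/10) = 1.995e+08; subtracting the fixed part leaves 1.679e+08 for the fan, i.e. 82.25 dB.
So the fan must be reduced from 87 to 82.25 dB: IL = 4.75 dB.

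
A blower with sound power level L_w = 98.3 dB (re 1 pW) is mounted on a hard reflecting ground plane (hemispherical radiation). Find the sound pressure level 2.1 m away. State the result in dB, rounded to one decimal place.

83.9 dB

Free-field hemispherical radiation: L_p = L_w − 10·log₁₀(2π·r²), r = 2.1 m.
2π·r² = 27.71 m², 10·log₁₀ of that is 14.426 dB.
L_p = 98.3 − 14.426 = 83.87 dB.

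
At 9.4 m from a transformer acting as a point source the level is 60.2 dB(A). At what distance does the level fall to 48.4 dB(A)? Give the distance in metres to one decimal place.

For a point source L₁ − L₂ = 20·log₁₀(r₂/r₁), so r₂ = r₁·10^((L₁−L₂)/20).
r₂ = 9.4·10^((60.2−48.4)/20) = 9.4·10^(11.8/20) = 36.57 m.

36.6 m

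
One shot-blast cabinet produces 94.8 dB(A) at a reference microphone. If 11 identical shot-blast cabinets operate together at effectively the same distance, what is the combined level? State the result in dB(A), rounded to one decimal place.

105.2 dB(A)

With 11 equal, uncorrelated contributions the intensity is 11× that of one unit, giving a rise of 10·log₁₀ 11.
L_total = 94.8 + 10·log₁₀(11) = 94.8 + 10.414 = 105.21 dB(A).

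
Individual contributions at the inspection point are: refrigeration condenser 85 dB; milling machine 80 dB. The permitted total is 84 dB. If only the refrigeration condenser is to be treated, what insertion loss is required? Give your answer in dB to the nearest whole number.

3 dB

Everything except the refrigeration condenser sums to 10^(80/10) = 1.000e+08 in linear terms, 80.00 dB.
To meet 84 dB overall, the treated refrigeration condenser may contribute at most 10^(84/10) − 1.000e+08 = 1.512e+08, i.e. 81.80 dB.
Required insertion loss = 85 − 81.80 = 3.20 dB.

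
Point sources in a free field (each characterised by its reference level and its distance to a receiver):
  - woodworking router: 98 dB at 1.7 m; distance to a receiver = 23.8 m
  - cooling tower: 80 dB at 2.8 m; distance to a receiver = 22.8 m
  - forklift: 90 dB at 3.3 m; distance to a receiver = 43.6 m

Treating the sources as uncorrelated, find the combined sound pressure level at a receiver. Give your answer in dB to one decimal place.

Apply inverse-square spreading to bring every level to the receiver, then sum 10^(L/10).
woodworking router: 98 − 20·log₁₀(23.8/1.7) = 98 − 22.92 = 75.08 dB.
cooling tower: 80 − 20·log₁₀(22.8/2.8) = 80 − 18.22 = 61.78 dB.
forklift: 90 − 20·log₁₀(43.6/3.3) = 90 − 22.42 = 67.58 dB.
Σ 10^(L/10) = 3.943e+07 → L_total = 10·log₁₀(3.943e+07) = 75.96 dB.

76.0 dB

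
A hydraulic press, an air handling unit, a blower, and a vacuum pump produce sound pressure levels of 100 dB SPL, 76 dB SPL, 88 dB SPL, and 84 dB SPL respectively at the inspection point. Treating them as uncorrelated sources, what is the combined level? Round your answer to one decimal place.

For uncorrelated sources the intensities add, so convert each level to linear form, sum, and take 10·log₁₀ of the total.
Σ 10^(L/10) = 10^(100/10) + 10^(76/10) + 10^(88/10) + 10^(84/10) = 1.092e+10.
L_total = 10·log₁₀(1.092e+10) = 100.38 dB SPL.

100.4 dB SPL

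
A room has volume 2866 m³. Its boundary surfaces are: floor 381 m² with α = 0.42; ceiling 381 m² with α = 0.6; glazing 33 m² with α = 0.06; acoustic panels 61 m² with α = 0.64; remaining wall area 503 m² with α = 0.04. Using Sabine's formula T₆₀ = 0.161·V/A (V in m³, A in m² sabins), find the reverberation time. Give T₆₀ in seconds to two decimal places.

Summing Sᵢαᵢ: 381·0.42 + 381·0.6 + 33·0.06 + 61·0.64 + 503·0.04 = 449.76 m².
T₆₀ = 0.161 × 2866 / 449.76 = 1.026 s.

1.03 s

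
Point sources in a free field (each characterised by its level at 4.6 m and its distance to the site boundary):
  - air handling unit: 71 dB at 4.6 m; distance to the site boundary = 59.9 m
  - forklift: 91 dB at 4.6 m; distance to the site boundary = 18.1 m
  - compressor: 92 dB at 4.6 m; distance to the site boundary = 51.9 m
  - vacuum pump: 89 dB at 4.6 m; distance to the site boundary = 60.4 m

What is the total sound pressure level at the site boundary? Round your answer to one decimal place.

First find each source's level at the receiver (point-source: −20·log₁₀(r/r_ref)), then combine on an intensity basis.
air handling unit: 71 − 20·log₁₀(59.9/4.6) = 71 − 22.29 = 48.71 dB.
forklift: 91 − 20·log₁₀(18.1/4.6) = 91 − 11.90 = 79.10 dB.
compressor: 92 − 20·log₁₀(51.9/4.6) = 92 − 21.05 = 70.95 dB.
vacuum pump: 89 − 20·log₁₀(60.4/4.6) = 89 − 22.37 = 66.63 dB.
Σ 10^(L/10) = 9.844e+07 → L_total = 10·log₁₀(9.844e+07) = 79.93 dB.

79.9 dB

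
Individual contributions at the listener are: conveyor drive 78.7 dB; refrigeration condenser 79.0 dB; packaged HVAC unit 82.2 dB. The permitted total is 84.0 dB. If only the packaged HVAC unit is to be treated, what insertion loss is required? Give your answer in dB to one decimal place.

Everything except the packaged HVAC unit sums to 10^(78.7/10) + 10^(79.0/10) = 1.536e+08 in linear terms, 81.86 dB.
To meet 84.0 dB overall, the treated packaged HVAC unit may contribute at most 10^(84.0/10) − 1.536e+08 = 9.762e+07, i.e. 79.90 dB.
Required insertion loss = 82.2 − 79.90 = 2.30 dB.

2.3 dB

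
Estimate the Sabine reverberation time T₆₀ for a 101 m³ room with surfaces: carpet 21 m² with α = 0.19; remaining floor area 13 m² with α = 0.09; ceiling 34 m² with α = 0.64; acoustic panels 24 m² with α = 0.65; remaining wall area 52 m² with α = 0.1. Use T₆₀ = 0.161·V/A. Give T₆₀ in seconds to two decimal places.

A = Σ Sᵢαᵢ = 21·0.19 + 13·0.09 + 34·0.64 + 24·0.65 + 52·0.1 = 47.72 m².
T₆₀ = 0.161 × 101 / 47.72 = 0.341 s.

0.34 s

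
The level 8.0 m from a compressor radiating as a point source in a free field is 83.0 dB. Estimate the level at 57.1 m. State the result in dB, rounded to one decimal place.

65.9 dB

For a point source, L₂ = L₁ − 20·log₁₀(r₂/r₁).
L₂ = 83.0 − 20·log₁₀(57.1/8.0) = 83.0 − 17.071 = 65.93 dB.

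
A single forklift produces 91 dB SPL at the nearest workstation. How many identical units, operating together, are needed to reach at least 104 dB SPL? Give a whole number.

20

Need L₁ + 10·log₁₀ N ≥ 104, i.e. log₁₀ N ≥ 1.30.
N ≥ 10^(13.0/10) = 19.953, so N = 20.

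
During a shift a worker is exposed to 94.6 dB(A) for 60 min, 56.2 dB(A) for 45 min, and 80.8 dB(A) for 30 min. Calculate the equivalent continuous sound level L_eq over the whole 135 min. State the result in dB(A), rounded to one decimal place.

91.2 dB(A)

The energy average is taken in the linear domain: L_eq = 10·log₁₀[(Σ tᵢ·10^(Lᵢ/10))/T], T = 135 min.
Σ tᵢ·10^(Lᵢ/10) = 60·10^(94.6/10) + 45·10^(56.2/10) + 30·10^(80.8/10) = 1.767e+11.
L_eq = 10·log₁₀(1.767e+11/135) = 91.17 dB(A).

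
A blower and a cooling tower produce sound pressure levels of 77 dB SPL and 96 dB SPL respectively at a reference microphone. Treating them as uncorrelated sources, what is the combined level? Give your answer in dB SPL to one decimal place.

For uncorrelated sources the intensities add, so convert each level to linear form, sum, and take 10·log₁₀ of the total.
Σ 10^(L/10) = 10^(77/10) + 10^(96/10) = 4.031e+09.
L_total = 10·log₁₀(4.031e+09) = 96.05 dB SPL.

96.1 dB SPL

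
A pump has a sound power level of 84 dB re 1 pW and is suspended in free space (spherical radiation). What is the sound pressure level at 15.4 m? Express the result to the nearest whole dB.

49 dB

Free-field spherical radiation: L_p = L_w − 10·log₁₀(4π·r²), r = 15.4 m.
4π·r² = 2980 m², 10·log₁₀ of that is 34.743 dB.
L_p = 84 − 34.743 = 49.26 dB.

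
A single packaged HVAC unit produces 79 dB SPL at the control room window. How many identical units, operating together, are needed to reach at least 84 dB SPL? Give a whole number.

4

The shortfall is 84 − 79 = 5.0 dB, and N units add 10·log₁₀ N, so need 10·log₁₀ N ≥ 5.0.
N ≥ 10^(5.0/10) = 3.162, so N = 4.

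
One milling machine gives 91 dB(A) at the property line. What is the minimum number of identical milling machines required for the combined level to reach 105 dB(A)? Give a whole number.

26

The shortfall is 105 − 91 = 14.0 dB, and N units add 10·log₁₀ N, so need 10·log₁₀ N ≥ 14.0.
N ≥ 10^(14.0/10) = 25.119, so N = 26.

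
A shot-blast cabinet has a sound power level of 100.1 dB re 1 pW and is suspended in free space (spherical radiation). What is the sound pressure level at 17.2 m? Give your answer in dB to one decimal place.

64.4 dB

L_p = L_w − 10·log₁₀(4π·r²) with r = 17.2 m.
4π·r² = 3718 m², 10·log₁₀ of that is 35.703 dB.
L_p = 100.1 − 35.703 = 64.40 dB.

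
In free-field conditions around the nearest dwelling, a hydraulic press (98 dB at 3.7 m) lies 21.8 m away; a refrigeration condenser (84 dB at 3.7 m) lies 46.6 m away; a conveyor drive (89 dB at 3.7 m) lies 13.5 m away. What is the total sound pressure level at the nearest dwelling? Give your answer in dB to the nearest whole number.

84 dB

Apply inverse-square spreading to bring every level to the receiver, then sum 10^(L/10).
hydraulic press: 98 − 20·log₁₀(21.8/3.7) = 98 − 15.41 = 82.59 dB.
refrigeration condenser: 84 − 20·log₁₀(46.6/3.7) = 84 − 22.00 = 62.00 dB.
conveyor drive: 89 − 20·log₁₀(13.5/3.7) = 89 − 11.24 = 77.76 dB.
Σ 10^(L/10) = 2.430e+08 → L_total = 10·log₁₀(2.430e+08) = 83.86 dB.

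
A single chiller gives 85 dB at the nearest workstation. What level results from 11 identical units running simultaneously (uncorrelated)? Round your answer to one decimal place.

With 11 equal, uncorrelated contributions the intensity is 11× that of one unit, giving a rise of 10·log₁₀ 11.
L_total = 85 + 10·log₁₀(11) = 85 + 10.414 = 95.41 dB.

95.4 dB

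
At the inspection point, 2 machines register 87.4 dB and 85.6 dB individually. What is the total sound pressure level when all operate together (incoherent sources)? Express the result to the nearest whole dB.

Incoherent sources combine by intensity addition: L_total = 10·log₁₀(Σ 10^(L_i/10)).
Σ 10^(L/10) = 10^(87.4/10) + 10^(85.6/10) = 9.126e+08.
L_total = 10·log₁₀(9.126e+08) = 89.60 dB.

90 dB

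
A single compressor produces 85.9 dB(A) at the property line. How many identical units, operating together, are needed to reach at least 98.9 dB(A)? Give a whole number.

20

The shortfall is 98.9 − 85.9 = 13.0 dB, and N units add 10·log₁₀ N, so need 10·log₁₀ N ≥ 13.0.
N ≥ 10^(13.0/10) = 19.953, so N = 20.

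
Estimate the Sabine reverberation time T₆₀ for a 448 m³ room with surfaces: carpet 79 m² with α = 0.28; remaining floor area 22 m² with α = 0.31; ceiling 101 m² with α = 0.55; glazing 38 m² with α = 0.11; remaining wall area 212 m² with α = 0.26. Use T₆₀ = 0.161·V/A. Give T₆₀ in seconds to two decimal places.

Total absorption A = 79·0.28 + 22·0.31 + 101·0.55 + 38·0.11 + 212·0.26 = 143.79 m² sabins.
T₆₀ = 0.161·V/A = 0.161·448/143.79 = 0.502 s.

0.50 s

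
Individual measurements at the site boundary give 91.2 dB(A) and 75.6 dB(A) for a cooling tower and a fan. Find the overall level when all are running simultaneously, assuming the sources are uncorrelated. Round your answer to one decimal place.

For uncorrelated sources the intensities add, so convert each level to linear form, sum, and take 10·log₁₀ of the total.
Σ 10^(L/10) = 10^(91.2/10) + 10^(75.6/10) = 1.355e+09.
L_total = 10·log₁₀(1.355e+09) = 91.32 dB(A).

91.3 dB(A)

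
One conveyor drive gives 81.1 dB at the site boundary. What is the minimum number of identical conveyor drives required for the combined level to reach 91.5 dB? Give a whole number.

Need L₁ + 10·log₁₀ N ≥ 91.5, i.e. log₁₀ N ≥ 1.04.
N ≥ 10^(10.4/10) = 10.965, so N = 11.

11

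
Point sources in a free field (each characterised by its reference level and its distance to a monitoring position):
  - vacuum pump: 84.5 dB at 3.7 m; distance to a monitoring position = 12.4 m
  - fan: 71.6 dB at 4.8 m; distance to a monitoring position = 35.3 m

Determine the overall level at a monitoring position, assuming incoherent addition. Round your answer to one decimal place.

74.0 dB

Apply inverse-square spreading to bring every level to the receiver, then sum 10^(L/10).
vacuum pump: 84.5 − 20·log₁₀(12.4/3.7) = 84.5 − 10.50 = 74.00 dB.
fan: 71.6 − 20·log₁₀(35.3/4.8) = 71.6 − 17.33 = 54.27 dB.
Σ 10^(L/10) = 2.536e+07 → L_total = 10·log₁₀(2.536e+07) = 74.04 dB.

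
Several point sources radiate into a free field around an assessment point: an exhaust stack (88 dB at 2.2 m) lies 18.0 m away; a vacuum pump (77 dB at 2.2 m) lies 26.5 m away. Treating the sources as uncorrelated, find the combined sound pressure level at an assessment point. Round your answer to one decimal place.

First find each source's level at the receiver (point-source: −20·log₁₀(r/r_ref)), then combine on an intensity basis.
exhaust stack: 88 − 20·log₁₀(18.0/2.2) = 88 − 18.26 = 69.74 dB.
vacuum pump: 77 − 20·log₁₀(26.5/2.2) = 77 − 21.62 = 55.38 dB.
Σ 10^(L/10) = 9.771e+06 → L_total = 10·log₁₀(9.771e+06) = 69.90 dB.

69.9 dB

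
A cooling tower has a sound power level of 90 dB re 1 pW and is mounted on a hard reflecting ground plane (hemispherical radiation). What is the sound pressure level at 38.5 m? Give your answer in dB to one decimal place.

Free-field hemispherical radiation: L_p = L_w − 10·log₁₀(2π·r²), r = 38.5 m.
2π·r² = 9313 m², 10·log₁₀ of that is 39.691 dB.
L_p = 90 − 39.691 = 50.31 dB.

50.3 dB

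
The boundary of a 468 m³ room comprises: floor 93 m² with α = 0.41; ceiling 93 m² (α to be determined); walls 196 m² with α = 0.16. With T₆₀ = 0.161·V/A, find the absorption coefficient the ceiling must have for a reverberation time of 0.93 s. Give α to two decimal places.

0.12

A = 0.161·V/T₆₀ = 0.161·468/0.93 = 81.02 m² sabins.
Absorption from the other surfaces = 93·0.41 + 196·0.16 = 69.49 m², so the ceiling must supply 11.53 m² over 93 m².
α = 11.53/93 = 0.124.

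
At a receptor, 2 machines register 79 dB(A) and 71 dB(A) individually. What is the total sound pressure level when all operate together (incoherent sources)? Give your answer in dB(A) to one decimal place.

79.6 dB(A)

For uncorrelated sources the intensities add, so convert each level to linear form, sum, and take 10·log₁₀ of the total.
Σ 10^(L/10) = 10^(79/10) + 10^(71/10) = 9.202e+07.
L_total = 10·log₁₀(9.202e+07) = 79.64 dB(A).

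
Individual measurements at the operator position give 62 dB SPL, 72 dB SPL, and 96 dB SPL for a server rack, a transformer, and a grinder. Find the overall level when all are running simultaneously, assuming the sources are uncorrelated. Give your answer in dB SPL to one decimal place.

96.0 dB SPL

Incoherent sources combine by intensity addition: L_total = 10·log₁₀(Σ 10^(L_i/10)).
Σ 10^(L/10) = 10^(62/10) + 10^(72/10) + 10^(96/10) = 3.999e+09.
L_total = 10·log₁₀(3.999e+09) = 96.02 dB SPL.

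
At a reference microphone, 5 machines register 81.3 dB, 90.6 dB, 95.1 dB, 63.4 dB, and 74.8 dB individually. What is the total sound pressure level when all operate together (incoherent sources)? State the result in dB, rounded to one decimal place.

Incoherent sources combine by intensity addition: L_total = 10·log₁₀(Σ 10^(L_i/10)).
Σ 10^(L/10) = 10^(81.3/10) + 10^(90.6/10) + 10^(95.1/10) + 10^(63.4/10) + 10^(74.8/10) = 4.551e+09.
L_total = 10·log₁₀(4.551e+09) = 96.58 dB.

96.6 dB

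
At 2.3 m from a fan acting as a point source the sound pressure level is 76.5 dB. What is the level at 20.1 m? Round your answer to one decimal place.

57.7 dB

Spherical spreading from a point source gives a 20·log₁₀(r₂/r₁) drop.
L₂ = 76.5 − 20·log₁₀(20.1/2.3) = 76.5 − 18.829 = 57.67 dB.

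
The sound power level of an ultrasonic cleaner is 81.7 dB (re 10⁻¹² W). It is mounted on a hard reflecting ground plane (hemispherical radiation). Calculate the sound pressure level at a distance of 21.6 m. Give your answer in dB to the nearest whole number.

47 dB

Free-field hemispherical radiation: L_p = L_w − 10·log₁₀(2π·r²), r = 21.6 m.
2π·r² = 2931 m², 10·log₁₀ of that is 34.671 dB.
L_p = 81.7 − 34.671 = 47.03 dB.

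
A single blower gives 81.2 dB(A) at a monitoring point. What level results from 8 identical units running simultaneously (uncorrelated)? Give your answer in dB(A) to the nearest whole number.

90 dB(A)

N identical incoherent sources raise the level by 10·log₁₀ N.
L_total = 81.2 + 10·log₁₀(8) = 81.2 + 9.031 = 90.23 dB(A).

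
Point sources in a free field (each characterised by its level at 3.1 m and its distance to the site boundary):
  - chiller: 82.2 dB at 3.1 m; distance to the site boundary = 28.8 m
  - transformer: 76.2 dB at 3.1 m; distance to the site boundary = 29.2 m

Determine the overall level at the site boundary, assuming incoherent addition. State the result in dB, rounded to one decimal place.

Propagate each source to the receiver with L = L_ref − 20·log₁₀(r/r_ref), then add intensities.
chiller: 82.2 − 20·log₁₀(28.8/3.1) = 82.2 − 19.36 = 62.84 dB.
transformer: 76.2 − 20·log₁₀(29.2/3.1) = 76.2 − 19.48 = 56.72 dB.
Σ 10^(L/10) = 2.393e+06 → L_total = 10·log₁₀(2.393e+06) = 63.79 dB.

63.8 dB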